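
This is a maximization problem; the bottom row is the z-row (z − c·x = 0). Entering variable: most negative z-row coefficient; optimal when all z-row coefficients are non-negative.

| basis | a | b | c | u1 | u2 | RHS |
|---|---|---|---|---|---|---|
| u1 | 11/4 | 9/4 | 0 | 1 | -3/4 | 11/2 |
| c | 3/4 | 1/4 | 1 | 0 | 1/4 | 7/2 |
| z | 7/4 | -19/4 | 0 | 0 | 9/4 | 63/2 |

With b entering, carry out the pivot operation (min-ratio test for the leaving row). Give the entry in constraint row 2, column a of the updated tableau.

Ratio test on column b — row 1: (11/2)/(9/4) = 22/9; row 2: (7/2)/(1/4) = 14. Minimum is 22/9 at row 1 (u1 leaves); pivot element 9/4.
Divide row 1 by 9/4; eliminate column b from the other rows.
Row 2 update in column a: 3/4 − (1/4)·(11/9) = 4/9.

4/9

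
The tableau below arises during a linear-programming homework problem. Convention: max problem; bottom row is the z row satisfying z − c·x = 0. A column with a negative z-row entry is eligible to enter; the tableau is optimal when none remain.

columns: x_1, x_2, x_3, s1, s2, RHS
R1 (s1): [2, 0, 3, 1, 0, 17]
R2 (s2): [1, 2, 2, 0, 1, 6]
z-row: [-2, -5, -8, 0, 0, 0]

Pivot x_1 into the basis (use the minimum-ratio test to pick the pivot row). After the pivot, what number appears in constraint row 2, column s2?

1

Ratio test on column x_1 — row 1: 17/2 = 17/2; row 2: 6/1 = 6. Minimum is 6 at row 2 (s2 leaves); pivot element 1.
Divide row 2 by 1; eliminate column x_1 from the other rows.
In the new row 2, the s2 entry is the old entry divided by the pivot: 1/1 = 1.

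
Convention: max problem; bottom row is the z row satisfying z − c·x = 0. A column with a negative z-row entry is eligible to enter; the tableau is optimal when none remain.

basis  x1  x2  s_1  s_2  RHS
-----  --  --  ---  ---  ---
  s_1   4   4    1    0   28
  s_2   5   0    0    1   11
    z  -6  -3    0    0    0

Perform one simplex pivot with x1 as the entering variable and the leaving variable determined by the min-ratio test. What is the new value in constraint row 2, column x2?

0

Ratio test on column x1 — row 1: 28/4 = 7; row 2: 11/5 = 11/5. Minimum is 11/5 at row 2 (s_2 leaves); pivot element 5.
Divide row 2 by 5; eliminate column x1 from the other rows.
In the new row 2, the x2 entry is the old entry divided by the pivot: 0/5 = 0.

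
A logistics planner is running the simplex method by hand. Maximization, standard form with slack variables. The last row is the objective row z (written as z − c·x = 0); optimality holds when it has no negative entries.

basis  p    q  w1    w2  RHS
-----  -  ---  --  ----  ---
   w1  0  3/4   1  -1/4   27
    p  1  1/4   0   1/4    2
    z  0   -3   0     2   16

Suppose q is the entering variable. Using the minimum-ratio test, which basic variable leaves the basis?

p

Column q entries and ratios — w1: 27/(3/4) = 36; p: 2/(1/4) = 8.
Smallest ratio is 8 in the row of p, so p leaves.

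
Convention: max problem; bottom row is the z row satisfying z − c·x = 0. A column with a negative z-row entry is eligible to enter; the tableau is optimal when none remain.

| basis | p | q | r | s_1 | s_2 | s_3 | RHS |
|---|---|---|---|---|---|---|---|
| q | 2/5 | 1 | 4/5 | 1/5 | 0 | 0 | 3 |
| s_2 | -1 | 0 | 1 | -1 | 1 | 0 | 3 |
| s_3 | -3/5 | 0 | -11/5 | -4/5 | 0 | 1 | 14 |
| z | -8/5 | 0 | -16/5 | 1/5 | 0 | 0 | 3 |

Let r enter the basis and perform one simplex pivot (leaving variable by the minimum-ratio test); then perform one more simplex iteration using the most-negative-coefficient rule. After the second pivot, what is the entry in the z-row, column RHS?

Ratio test on column r — row 1: 3/(4/5) = 15/4; row 2: 3/1 = 3; row 3: entry -11/5 ≤ 0. Minimum is 3 at row 2 (s_2 leaves); pivot element 1.
Divide row 2 by 1; eliminate column r from the other rows.
Second iteration: most negative z-row entry is -24/5 in column p, so p enters.
Ratio test on column p — row 1: (3/5)/(6/5) = 1/2; row 2: entry -1 ≤ 0; row 3: entry -14/5 ≤ 0. Minimum is 1/2 at row 1 (q leaves); pivot element 6/5.
Divide row 1 by 6/5; eliminate column p from the other rows.
After both pivots, the entry at the z-row, column RHS is 15.

15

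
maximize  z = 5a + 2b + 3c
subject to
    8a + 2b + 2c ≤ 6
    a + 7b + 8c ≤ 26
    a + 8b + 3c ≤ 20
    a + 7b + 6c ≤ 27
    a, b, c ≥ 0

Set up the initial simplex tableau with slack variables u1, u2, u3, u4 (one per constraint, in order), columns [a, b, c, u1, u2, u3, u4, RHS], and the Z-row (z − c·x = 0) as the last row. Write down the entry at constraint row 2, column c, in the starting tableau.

8

Constraint 2 has coefficient 8 on c.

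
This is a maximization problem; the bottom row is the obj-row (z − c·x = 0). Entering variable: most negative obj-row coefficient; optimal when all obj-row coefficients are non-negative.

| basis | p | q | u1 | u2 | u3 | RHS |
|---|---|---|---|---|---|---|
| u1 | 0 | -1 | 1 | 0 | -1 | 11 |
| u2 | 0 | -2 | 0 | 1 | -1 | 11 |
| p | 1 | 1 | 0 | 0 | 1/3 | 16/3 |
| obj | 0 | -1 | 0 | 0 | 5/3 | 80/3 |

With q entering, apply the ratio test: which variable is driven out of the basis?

p

Column q entries and ratios — u1: -1 ≤ 0, skip; u2: -2 ≤ 0, skip; p: (16/3)/1 = 16/3.
Smallest ratio is 16/3 in the row of p, so p leaves.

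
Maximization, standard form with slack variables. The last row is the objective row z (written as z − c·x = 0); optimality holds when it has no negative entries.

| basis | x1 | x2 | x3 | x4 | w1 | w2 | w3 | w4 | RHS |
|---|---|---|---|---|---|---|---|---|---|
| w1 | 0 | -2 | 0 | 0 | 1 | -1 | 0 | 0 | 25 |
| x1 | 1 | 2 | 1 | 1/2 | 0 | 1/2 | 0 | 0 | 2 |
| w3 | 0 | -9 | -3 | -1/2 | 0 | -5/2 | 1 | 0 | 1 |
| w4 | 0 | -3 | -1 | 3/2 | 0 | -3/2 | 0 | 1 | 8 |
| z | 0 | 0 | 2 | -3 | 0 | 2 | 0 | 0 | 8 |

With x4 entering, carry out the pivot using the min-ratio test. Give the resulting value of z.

20

Ratio test on column x4 — row 1: entry 0 ≤ 0; row 2: 2/(1/2) = 4; row 3: entry -1/2 ≤ 0; row 4: 8/(3/2) = 16/3. Minimum is 4 at row 2 (x1 leaves); pivot element 1/2.
Pivot on row 2; the z-row RHS becomes 8 − (-3)·4 = 20.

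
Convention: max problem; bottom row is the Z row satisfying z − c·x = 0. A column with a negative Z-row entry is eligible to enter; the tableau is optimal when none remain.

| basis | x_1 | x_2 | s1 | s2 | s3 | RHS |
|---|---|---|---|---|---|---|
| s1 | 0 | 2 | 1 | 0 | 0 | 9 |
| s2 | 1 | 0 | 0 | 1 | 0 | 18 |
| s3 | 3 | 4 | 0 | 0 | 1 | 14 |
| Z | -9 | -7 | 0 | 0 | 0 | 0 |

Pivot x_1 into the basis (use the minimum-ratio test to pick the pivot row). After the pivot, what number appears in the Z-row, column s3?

3

Ratio test on column x_1 — row 1: entry 0 ≤ 0; row 2: 18/1 = 18; row 3: 14/3 = 14/3. Minimum is 14/3 at row 3 (s3 leaves); pivot element 3.
Divide row 3 by 3; eliminate column x_1 from the other rows.
Z-row update in column s3: 0 − (-9)·(1/3) = 3.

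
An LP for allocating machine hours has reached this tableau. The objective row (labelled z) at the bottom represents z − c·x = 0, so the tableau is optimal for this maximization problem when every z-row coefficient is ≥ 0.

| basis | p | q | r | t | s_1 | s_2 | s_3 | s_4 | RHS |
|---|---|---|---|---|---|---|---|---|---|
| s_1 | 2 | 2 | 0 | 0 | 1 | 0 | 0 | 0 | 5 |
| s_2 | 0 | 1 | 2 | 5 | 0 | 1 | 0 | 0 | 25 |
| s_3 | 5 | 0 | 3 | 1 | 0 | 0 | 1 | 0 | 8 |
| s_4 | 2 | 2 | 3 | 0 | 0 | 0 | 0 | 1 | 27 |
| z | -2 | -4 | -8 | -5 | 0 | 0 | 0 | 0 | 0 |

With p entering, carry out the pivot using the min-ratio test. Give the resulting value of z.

Ratio test on column p — row 1: 5/2 = 5/2; row 2: entry 0 ≤ 0; row 3: 8/5 = 8/5; row 4: 27/2 = 27/2. Minimum is 8/5 at row 3 (s_3 leaves); pivot element 5.
Pivot on row 3; the z-row RHS becomes 0 − (-2)·(8/5) = 16/5.

16/5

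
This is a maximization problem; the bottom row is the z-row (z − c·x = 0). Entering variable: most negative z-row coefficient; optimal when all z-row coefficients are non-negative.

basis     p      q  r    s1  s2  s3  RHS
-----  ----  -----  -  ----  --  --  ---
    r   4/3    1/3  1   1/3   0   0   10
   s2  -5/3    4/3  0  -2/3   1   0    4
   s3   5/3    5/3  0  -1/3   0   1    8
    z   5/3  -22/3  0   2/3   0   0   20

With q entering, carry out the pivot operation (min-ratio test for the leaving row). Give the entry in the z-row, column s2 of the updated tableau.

Ratio test on column q — row 1: 10/(1/3) = 30; row 2: 4/(4/3) = 3; row 3: 8/(5/3) = 24/5. Minimum is 3 at row 2 (s2 leaves); pivot element 4/3.
Divide row 2 by 4/3; eliminate column q from the other rows.
z-row update in column s2: 0 − (-22/3)·(3/4) = 11/2.

11/2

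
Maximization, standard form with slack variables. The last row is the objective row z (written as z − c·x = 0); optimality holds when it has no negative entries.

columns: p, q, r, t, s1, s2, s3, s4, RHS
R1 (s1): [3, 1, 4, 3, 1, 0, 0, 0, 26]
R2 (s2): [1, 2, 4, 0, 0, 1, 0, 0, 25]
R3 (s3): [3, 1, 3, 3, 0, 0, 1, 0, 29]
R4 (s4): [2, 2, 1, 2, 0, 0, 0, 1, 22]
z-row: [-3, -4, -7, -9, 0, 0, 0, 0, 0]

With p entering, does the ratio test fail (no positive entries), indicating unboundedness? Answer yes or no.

no

Column p has positive entries in row(s) 1, 2, 3, 4, so the ratio test bounds it — not unbounded.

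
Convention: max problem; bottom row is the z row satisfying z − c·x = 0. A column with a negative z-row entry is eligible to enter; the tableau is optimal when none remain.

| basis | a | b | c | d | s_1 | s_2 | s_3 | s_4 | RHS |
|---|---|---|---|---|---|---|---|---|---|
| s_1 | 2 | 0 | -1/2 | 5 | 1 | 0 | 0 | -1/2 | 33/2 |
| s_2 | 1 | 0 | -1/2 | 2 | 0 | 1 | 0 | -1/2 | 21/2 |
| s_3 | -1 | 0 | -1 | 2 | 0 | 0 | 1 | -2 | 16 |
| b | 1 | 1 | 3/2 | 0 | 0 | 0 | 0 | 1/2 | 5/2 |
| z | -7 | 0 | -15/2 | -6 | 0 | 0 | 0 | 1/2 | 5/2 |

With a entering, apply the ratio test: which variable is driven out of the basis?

Column a entries and ratios — s_1: (33/2)/2 = 33/4; s_2: (21/2)/1 = 21/2; s_3: -1 ≤ 0, skip; b: (5/2)/1 = 5/2.
Smallest ratio is 5/2 in the row of b, so b leaves.

b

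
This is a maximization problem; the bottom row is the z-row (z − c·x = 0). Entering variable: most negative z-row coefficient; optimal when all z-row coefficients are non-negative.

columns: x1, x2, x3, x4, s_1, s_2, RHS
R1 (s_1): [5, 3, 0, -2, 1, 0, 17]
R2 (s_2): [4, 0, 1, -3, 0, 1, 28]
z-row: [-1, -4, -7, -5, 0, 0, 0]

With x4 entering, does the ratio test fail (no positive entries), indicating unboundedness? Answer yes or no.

yes

Every constraint-row entry in column x4 is ≤ 0, so increasing x4 is unbounded.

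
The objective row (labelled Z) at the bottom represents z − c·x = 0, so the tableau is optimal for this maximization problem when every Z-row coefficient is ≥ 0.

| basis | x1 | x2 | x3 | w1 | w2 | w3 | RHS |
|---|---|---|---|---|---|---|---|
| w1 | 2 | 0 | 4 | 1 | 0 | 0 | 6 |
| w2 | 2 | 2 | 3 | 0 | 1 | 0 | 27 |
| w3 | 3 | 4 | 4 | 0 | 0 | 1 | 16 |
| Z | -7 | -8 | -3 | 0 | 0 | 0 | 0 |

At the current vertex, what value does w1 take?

6

w1 is basic (row 1); its value is the RHS of that row, 6.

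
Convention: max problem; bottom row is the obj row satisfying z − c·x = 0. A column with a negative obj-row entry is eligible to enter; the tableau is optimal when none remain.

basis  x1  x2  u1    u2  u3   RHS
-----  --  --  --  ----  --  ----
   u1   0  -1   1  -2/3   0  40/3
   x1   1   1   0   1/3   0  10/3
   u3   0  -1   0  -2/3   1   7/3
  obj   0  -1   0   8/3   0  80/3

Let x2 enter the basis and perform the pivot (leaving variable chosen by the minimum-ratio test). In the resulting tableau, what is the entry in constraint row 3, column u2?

-1/3

Ratio test on column x2 — row 1: entry -1 ≤ 0; row 2: (10/3)/1 = 10/3; row 3: entry -1 ≤ 0. Minimum is 10/3 at row 2 (x1 leaves); pivot element 1.
Divide row 2 by 1; eliminate column x2 from the other rows.
Row 3 update in column u2: -2/3 − (-1)·(1/3) = -1/3.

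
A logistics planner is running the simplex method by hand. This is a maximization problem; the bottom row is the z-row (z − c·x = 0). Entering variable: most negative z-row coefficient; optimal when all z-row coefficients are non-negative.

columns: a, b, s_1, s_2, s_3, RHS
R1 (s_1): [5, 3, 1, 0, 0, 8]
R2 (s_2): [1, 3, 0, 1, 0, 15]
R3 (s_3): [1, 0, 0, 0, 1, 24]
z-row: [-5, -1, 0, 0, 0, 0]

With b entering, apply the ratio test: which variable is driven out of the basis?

Column b entries and ratios — s_1: 8/3 = 8/3; s_2: 15/3 = 5; s_3: 0 ≤ 0, skip.
Smallest ratio is 8/3 in the row of s_1, so s_1 leaves.

s_1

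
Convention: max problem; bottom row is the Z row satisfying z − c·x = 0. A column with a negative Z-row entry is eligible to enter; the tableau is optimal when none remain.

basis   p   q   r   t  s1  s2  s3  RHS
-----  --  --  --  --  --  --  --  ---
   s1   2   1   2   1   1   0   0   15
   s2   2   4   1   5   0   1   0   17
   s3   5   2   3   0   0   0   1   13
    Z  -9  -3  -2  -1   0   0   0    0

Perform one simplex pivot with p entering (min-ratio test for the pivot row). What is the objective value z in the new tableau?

Ratio test on column p — row 1: 15/2 = 15/2; row 2: 17/2 = 17/2; row 3: 13/5 = 13/5. Minimum is 13/5 at row 3 (s3 leaves); pivot element 5.
Pivot on row 3; the Z-row RHS becomes 0 − (-9)·(13/5) = 117/5.

117/5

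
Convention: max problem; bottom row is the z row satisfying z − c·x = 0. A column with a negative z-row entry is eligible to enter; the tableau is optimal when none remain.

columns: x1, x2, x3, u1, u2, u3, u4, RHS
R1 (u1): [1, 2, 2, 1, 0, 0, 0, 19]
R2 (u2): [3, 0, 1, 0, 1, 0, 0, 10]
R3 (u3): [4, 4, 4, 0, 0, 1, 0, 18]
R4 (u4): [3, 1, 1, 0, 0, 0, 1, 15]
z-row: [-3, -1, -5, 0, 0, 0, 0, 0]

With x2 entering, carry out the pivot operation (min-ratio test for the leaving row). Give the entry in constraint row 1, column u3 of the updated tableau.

Ratio test on column x2 — row 1: 19/2 = 19/2; row 2: entry 0 ≤ 0; row 3: 18/4 = 9/2; row 4: 15/1 = 15. Minimum is 9/2 at row 3 (u3 leaves); pivot element 4.
Divide row 3 by 4; eliminate column x2 from the other rows.
Row 1 update in column u3: 0 − 2·(1/4) = -1/2.

-1/2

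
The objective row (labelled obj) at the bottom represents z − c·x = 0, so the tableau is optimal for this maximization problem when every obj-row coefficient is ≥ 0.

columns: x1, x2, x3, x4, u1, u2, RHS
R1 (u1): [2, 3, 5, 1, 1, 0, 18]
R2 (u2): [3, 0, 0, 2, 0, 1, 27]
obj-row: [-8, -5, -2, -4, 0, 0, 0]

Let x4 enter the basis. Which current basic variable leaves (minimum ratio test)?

u2

Column x4 entries and ratios — u1: 18/1 = 18; u2: 27/2 = 27/2.
Smallest ratio is 27/2 in the row of u2, so u2 leaves.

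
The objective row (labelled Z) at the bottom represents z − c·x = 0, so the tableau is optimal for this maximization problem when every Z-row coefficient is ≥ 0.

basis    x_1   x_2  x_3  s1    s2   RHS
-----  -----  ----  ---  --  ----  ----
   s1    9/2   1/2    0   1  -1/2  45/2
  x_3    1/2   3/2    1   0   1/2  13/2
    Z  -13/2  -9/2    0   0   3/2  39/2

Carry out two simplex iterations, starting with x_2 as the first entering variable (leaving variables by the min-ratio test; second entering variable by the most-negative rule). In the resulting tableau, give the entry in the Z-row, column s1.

15/13

Ratio test on column x_2 — row 1: (45/2)/(1/2) = 45; row 2: (13/2)/(3/2) = 13/3. Minimum is 13/3 at row 2 (x_3 leaves); pivot element 3/2.
Divide row 2 by 3/2; eliminate column x_2 from the other rows.
Second iteration: most negative Z-row entry is -5 in column x_1, so x_1 enters.
Ratio test on column x_1 — row 1: (61/3)/(13/3) = 61/13; row 2: (13/3)/(1/3) = 13. Minimum is 61/13 at row 1 (s1 leaves); pivot element 13/3.
Divide row 1 by 13/3; eliminate column x_1 from the other rows.
After both pivots, the entry at the Z-row, column s1 is 15/13.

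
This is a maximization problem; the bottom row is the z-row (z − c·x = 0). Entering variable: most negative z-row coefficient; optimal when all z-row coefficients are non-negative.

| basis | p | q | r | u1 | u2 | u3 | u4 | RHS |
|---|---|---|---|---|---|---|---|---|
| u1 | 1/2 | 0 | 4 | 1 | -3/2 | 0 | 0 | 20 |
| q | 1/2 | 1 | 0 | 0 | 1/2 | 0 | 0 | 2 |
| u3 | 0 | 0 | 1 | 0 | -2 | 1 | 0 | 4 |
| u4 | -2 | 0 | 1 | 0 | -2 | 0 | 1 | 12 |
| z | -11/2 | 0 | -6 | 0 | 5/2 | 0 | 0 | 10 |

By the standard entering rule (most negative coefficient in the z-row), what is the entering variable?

r

Negative z-row entries: p: -11/2, r: -6.
The most negative is -6 in column r, so r enters.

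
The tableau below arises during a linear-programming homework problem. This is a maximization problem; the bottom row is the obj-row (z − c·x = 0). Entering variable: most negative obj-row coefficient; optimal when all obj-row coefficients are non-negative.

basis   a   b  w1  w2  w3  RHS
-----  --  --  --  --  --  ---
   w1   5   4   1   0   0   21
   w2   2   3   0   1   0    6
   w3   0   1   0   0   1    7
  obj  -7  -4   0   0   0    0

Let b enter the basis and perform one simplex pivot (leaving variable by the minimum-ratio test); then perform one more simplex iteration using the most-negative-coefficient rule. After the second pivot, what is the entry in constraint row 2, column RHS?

3

Ratio test on column b — row 1: 21/4 = 21/4; row 2: 6/3 = 2; row 3: 7/1 = 7. Minimum is 2 at row 2 (w2 leaves); pivot element 3.
Divide row 2 by 3; eliminate column b from the other rows.
Second iteration: most negative obj-row entry is -13/3 in column a, so a enters.
Ratio test on column a — row 1: 13/(7/3) = 39/7; row 2: 2/(2/3) = 3; row 3: entry -2/3 ≤ 0. Minimum is 3 at row 2 (b leaves); pivot element 2/3.
Divide row 2 by 2/3; eliminate column a from the other rows.
After both pivots, the entry at constraint row 2, column RHS is 3.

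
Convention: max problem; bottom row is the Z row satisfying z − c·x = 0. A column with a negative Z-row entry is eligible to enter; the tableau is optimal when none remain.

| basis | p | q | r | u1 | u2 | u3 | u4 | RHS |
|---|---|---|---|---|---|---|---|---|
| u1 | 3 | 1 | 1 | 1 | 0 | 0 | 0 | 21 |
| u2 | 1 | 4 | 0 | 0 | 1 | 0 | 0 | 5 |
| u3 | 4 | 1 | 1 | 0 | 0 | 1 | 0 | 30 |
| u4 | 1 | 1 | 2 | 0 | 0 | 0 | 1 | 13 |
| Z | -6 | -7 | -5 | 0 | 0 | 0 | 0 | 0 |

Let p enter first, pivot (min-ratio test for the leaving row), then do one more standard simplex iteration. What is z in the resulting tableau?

50

Ratio test on column p — row 1: 21/3 = 7; row 2: 5/1 = 5; row 3: 30/4 = 15/2; row 4: 13/1 = 13. Minimum is 5 at row 2 (u2 leaves); pivot element 1.
Pivot on row 2; the Z-row RHS becomes 0 − (-6)·5 = 30.
Next entering variable (most negative Z-row entry -5): r.
Ratio test on column r — row 1: 6/1 = 6; row 2: entry 0 ≤ 0; row 3: 10/1 = 10; row 4: 8/2 = 4. Minimum is 4 at row 4 (u4 leaves); pivot element 2.
After the second pivot the Z-row RHS is 30 − (-5)·4 = 50.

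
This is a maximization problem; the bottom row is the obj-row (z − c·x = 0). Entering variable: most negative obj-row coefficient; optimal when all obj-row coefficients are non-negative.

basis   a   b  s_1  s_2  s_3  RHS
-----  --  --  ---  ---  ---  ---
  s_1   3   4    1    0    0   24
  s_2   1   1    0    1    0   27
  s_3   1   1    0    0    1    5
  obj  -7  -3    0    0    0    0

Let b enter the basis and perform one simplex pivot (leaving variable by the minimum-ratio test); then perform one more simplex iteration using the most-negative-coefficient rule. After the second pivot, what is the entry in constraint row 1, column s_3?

-3

Ratio test on column b — row 1: 24/4 = 6; row 2: 27/1 = 27; row 3: 5/1 = 5. Minimum is 5 at row 3 (s_3 leaves); pivot element 1.
Divide row 3 by 1; eliminate column b from the other rows.
Second iteration: most negative obj-row entry is -4 in column a, so a enters.
Ratio test on column a — row 1: entry -1 ≤ 0; row 2: entry 0 ≤ 0; row 3: 5/1 = 5. Minimum is 5 at row 3 (b leaves); pivot element 1.
Divide row 3 by 1; eliminate column a from the other rows.
After both pivots, the entry at constraint row 1, column s_3 is -3.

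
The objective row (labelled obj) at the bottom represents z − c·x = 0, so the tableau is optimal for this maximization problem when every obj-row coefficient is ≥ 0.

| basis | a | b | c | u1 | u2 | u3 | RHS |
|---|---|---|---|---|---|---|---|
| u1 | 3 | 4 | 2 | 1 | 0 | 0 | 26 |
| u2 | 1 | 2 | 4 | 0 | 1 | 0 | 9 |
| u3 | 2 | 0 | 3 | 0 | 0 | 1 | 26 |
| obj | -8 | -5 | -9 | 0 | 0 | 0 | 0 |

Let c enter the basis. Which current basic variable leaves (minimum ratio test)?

u2

Column c entries and ratios — u1: 26/2 = 13; u2: 9/4 = 9/4; u3: 26/3 = 26/3.
Smallest ratio is 9/4 in the row of u2, so u2 leaves.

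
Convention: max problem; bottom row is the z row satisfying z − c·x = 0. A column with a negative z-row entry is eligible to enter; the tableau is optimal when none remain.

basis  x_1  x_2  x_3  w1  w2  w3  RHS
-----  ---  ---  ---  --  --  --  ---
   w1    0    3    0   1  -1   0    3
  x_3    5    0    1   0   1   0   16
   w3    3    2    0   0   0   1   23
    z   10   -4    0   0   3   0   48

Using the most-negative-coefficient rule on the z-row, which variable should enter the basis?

x_2

Negative z-row entries: x_2: -4.
The most negative is -4 in column x_2, so x_2 enters.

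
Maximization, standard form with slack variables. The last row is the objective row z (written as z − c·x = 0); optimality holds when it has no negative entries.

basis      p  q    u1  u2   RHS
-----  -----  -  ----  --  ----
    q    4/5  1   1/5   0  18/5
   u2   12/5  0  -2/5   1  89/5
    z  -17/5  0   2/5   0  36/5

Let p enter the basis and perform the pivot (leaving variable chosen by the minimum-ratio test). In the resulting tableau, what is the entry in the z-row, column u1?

5/4

Ratio test on column p — row 1: (18/5)/(4/5) = 9/2; row 2: (89/5)/(12/5) = 89/12. Minimum is 9/2 at row 1 (q leaves); pivot element 4/5.
Divide row 1 by 4/5; eliminate column p from the other rows.
z-row update in column u1: 2/5 − (-17/5)·(1/4) = 5/4.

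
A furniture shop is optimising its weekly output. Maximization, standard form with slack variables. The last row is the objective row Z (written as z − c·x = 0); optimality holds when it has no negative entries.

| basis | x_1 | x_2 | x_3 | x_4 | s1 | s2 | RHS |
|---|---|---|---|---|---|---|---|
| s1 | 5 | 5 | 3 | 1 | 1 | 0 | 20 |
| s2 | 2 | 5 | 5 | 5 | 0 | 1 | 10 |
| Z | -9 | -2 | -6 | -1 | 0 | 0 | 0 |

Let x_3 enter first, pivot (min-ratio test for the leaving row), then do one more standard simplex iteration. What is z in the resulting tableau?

690/19

Ratio test on column x_3 — row 1: 20/3 = 20/3; row 2: 10/5 = 2. Minimum is 2 at row 2 (s2 leaves); pivot element 5.
Pivot on row 2; the Z-row RHS becomes 0 − (-6)·2 = 12.
Next entering variable (most negative Z-row entry -33/5): x_1.
Ratio test on column x_1 — row 1: 14/(19/5) = 70/19; row 2: 2/(2/5) = 5. Minimum is 70/19 at row 1 (s1 leaves); pivot element 19/5.
After the second pivot the Z-row RHS is 12 − (-33/5)·(70/19) = 690/19.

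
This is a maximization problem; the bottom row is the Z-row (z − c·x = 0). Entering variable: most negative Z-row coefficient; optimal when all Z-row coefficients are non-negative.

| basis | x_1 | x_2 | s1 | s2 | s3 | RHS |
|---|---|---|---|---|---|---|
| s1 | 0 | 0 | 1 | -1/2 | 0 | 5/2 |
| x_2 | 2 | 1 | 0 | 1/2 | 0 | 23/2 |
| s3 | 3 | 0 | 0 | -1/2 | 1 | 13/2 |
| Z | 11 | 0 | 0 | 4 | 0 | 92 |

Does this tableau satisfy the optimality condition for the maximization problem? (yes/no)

Every Z-row coefficient is ≥ 0, so the tableau is optimal.

yes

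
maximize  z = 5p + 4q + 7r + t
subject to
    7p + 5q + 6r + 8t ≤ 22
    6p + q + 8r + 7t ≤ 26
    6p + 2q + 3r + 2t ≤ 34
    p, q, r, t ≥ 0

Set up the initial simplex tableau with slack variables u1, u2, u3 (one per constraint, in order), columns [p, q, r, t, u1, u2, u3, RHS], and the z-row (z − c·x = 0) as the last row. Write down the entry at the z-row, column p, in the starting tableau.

-5

The z-row carries the negated objective coefficients: the p entry is -5.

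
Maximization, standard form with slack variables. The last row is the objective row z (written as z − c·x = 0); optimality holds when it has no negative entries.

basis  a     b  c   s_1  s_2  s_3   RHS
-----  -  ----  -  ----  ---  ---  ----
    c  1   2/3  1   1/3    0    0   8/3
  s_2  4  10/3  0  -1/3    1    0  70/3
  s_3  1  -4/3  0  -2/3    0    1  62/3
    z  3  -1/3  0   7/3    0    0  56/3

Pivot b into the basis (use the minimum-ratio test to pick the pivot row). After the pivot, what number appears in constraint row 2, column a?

-1

Ratio test on column b — row 1: (8/3)/(2/3) = 4; row 2: (70/3)/(10/3) = 7; row 3: entry -4/3 ≤ 0. Minimum is 4 at row 1 (c leaves); pivot element 2/3.
Divide row 1 by 2/3; eliminate column b from the other rows.
Row 2 update in column a: 4 − (10/3)·(3/2) = -1.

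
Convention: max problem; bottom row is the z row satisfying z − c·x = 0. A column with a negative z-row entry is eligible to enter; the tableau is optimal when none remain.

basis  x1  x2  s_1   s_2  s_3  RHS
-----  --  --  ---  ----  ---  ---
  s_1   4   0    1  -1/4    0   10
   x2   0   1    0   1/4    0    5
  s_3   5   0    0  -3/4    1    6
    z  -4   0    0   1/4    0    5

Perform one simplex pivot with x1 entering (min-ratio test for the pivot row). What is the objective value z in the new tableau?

Ratio test on column x1 — row 1: 10/4 = 5/2; row 2: entry 0 ≤ 0; row 3: 6/5 = 6/5. Minimum is 6/5 at row 3 (s_3 leaves); pivot element 5.
Pivot on row 3; the z-row RHS becomes 5 − (-4)·(6/5) = 49/5.

49/5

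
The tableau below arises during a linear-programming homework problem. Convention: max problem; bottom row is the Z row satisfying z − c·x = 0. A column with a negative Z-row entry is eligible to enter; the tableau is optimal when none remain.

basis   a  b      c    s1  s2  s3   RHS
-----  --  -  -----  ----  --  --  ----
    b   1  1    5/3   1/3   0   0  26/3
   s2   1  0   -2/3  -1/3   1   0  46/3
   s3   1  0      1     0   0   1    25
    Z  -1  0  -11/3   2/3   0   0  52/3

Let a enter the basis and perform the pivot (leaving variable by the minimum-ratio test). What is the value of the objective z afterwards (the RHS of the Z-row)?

Ratio test on column a — row 1: (26/3)/1 = 26/3; row 2: (46/3)/1 = 46/3; row 3: 25/1 = 25. Minimum is 26/3 at row 1 (b leaves); pivot element 1.
Pivot on row 1; the Z-row RHS becomes 52/3 − (-1)·(26/3) = 26.

26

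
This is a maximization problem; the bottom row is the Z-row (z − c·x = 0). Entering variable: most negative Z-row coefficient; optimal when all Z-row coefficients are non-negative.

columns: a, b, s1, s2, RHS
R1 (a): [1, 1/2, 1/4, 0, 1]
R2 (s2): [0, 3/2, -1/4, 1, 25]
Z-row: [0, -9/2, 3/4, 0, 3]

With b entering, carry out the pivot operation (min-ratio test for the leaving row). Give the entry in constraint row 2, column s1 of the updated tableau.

-1

Ratio test on column b — row 1: 1/(1/2) = 2; row 2: 25/(3/2) = 50/3. Minimum is 2 at row 1 (a leaves); pivot element 1/2.
Divide row 1 by 1/2; eliminate column b from the other rows.
Row 2 update in column s1: -1/4 − (3/2)·(1/2) = -1.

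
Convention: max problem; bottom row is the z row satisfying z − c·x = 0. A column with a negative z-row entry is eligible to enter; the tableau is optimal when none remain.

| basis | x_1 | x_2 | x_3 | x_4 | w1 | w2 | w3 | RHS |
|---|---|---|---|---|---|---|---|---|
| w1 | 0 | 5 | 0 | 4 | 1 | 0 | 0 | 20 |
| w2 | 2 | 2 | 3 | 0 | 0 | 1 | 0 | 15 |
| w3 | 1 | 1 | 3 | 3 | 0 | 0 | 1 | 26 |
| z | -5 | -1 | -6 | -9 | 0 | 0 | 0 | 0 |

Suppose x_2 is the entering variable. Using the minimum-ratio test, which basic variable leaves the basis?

w1

Column x_2 entries and ratios — w1: 20/5 = 4; w2: 15/2 = 15/2; w3: 26/1 = 26.
Smallest ratio is 4 in the row of w1, so w1 leaves.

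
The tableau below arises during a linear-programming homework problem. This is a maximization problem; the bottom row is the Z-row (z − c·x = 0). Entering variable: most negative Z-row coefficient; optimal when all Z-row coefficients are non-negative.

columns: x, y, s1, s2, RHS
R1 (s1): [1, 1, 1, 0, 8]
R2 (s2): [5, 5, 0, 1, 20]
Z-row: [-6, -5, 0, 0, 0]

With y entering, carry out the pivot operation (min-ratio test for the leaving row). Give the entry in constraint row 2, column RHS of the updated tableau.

4

Ratio test on column y — row 1: 8/1 = 8; row 2: 20/5 = 4. Minimum is 4 at row 2 (s2 leaves); pivot element 5.
Divide row 2 by 5; eliminate column y from the other rows.
In the new row 2, the RHS entry is the old entry divided by the pivot: 20/5 = 4.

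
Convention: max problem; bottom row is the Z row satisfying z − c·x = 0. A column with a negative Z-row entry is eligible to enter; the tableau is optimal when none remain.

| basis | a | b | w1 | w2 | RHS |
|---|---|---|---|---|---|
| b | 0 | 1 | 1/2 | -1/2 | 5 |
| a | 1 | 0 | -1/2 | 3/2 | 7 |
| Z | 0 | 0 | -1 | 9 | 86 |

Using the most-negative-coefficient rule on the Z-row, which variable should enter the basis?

Negative Z-row entries: w1: -1.
The most negative is -1 in column w1, so w1 enters.

w1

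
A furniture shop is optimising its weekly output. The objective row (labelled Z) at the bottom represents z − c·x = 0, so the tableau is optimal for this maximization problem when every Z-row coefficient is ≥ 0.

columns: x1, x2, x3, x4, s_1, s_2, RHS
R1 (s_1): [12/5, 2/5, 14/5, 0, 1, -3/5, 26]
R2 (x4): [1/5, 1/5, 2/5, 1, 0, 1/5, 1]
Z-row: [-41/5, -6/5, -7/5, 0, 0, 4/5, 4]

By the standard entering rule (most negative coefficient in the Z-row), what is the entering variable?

x1

Negative Z-row entries: x1: -41/5, x2: -6/5, x3: -7/5.
The most negative is -41/5 in column x1, so x1 enters.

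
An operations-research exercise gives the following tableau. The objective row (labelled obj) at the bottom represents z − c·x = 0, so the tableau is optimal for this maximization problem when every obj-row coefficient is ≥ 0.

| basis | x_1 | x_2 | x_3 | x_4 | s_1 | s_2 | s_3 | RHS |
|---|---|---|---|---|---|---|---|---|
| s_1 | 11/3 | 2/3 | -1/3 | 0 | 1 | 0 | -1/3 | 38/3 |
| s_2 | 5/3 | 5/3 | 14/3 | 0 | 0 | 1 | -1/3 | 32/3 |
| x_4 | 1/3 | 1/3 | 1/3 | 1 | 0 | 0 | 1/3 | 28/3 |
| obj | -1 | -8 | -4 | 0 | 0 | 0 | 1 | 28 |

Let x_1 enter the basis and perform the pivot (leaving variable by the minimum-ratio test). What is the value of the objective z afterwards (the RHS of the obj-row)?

Ratio test on column x_1 — row 1: (38/3)/(11/3) = 38/11; row 2: (32/3)/(5/3) = 32/5; row 3: (28/3)/(1/3) = 28. Minimum is 38/11 at row 1 (s_1 leaves); pivot element 11/3.
Pivot on row 1; the obj-row RHS becomes 28 − (-1)·(38/11) = 346/11.

346/11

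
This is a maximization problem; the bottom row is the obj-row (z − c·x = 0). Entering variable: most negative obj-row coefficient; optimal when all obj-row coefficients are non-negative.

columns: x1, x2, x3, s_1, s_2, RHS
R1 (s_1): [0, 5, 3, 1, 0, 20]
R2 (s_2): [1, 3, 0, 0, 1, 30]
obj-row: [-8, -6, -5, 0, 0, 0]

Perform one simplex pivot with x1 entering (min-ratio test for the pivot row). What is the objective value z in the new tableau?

240

Ratio test on column x1 — row 1: entry 0 ≤ 0; row 2: 30/1 = 30. Minimum is 30 at row 2 (s_2 leaves); pivot element 1.
Pivot on row 2; the obj-row RHS becomes 0 − (-8)·30 = 240.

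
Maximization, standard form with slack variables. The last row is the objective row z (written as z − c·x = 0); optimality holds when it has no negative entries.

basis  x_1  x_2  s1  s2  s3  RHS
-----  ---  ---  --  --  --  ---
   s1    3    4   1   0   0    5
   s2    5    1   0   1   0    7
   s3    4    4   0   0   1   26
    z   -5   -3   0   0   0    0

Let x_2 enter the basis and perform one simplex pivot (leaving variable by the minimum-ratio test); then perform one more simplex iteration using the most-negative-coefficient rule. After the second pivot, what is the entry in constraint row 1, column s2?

Ratio test on column x_2 — row 1: 5/4 = 5/4; row 2: 7/1 = 7; row 3: 26/4 = 13/2. Minimum is 5/4 at row 1 (s1 leaves); pivot element 4.
Divide row 1 by 4; eliminate column x_2 from the other rows.
Second iteration: most negative z-row entry is -11/4 in column x_1, so x_1 enters.
Ratio test on column x_1 — row 1: (5/4)/(3/4) = 5/3; row 2: (23/4)/(17/4) = 23/17; row 3: 21/1 = 21. Minimum is 23/17 at row 2 (s2 leaves); pivot element 17/4.
Divide row 2 by 17/4; eliminate column x_1 from the other rows.
After both pivots, the entry at constraint row 1, column s2 is -3/17.

-3/17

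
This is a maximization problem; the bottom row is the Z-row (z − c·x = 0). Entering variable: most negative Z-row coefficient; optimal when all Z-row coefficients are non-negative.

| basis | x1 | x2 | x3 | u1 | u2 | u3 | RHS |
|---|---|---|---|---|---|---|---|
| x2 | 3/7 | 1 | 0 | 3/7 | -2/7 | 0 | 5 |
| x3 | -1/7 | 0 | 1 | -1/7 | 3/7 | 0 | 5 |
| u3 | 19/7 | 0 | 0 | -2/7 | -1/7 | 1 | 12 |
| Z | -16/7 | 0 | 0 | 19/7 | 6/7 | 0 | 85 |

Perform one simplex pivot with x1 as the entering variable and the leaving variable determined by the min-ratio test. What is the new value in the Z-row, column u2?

Ratio test on column x1 — row 1: 5/(3/7) = 35/3; row 2: entry -1/7 ≤ 0; row 3: 12/(19/7) = 84/19. Minimum is 84/19 at row 3 (u3 leaves); pivot element 19/7.
Divide row 3 by 19/7; eliminate column x1 from the other rows.
Z-row update in column u2: 6/7 − (-16/7)·(-1/19) = 14/19.

14/19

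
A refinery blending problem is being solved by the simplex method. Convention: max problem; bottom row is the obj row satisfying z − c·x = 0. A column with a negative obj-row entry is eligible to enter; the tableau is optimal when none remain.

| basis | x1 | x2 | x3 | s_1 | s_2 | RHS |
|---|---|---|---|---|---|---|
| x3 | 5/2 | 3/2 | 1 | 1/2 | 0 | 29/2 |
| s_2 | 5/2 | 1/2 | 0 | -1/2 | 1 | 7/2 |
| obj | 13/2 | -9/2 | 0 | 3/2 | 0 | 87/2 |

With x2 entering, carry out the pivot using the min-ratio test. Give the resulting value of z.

75

Ratio test on column x2 — row 1: (29/2)/(3/2) = 29/3; row 2: (7/2)/(1/2) = 7. Minimum is 7 at row 2 (s_2 leaves); pivot element 1/2.
Pivot on row 2; the obj-row RHS becomes 87/2 − (-9/2)·7 = 75.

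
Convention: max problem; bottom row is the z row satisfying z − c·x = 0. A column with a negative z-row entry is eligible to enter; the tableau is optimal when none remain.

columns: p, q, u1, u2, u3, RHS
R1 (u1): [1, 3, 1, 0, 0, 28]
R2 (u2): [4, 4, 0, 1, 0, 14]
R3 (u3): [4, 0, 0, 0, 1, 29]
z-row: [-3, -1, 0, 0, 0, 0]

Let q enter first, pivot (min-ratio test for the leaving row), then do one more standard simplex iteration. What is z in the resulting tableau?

21/2

Ratio test on column q — row 1: 28/3 = 28/3; row 2: 14/4 = 7/2; row 3: entry 0 ≤ 0. Minimum is 7/2 at row 2 (u2 leaves); pivot element 4.
Pivot on row 2; the z-row RHS becomes 0 − (-1)·(7/2) = 7/2.
Next entering variable (most negative z-row entry -2): p.
Ratio test on column p — row 1: entry -2 ≤ 0; row 2: (7/2)/1 = 7/2; row 3: 29/4 = 29/4. Minimum is 7/2 at row 2 (q leaves); pivot element 1.
After the second pivot the z-row RHS is 7/2 − (-2)·(7/2) = 21/2.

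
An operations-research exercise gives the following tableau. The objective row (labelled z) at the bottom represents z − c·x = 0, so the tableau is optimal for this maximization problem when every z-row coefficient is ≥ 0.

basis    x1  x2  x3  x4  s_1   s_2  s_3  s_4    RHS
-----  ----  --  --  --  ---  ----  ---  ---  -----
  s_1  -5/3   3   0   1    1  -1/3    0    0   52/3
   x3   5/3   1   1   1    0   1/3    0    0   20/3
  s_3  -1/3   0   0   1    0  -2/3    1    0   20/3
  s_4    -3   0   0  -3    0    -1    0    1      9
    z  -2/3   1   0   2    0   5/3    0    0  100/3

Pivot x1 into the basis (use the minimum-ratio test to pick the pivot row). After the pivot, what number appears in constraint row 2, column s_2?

1/5

Ratio test on column x1 — row 1: entry -5/3 ≤ 0; row 2: (20/3)/(5/3) = 4; row 3: entry -1/3 ≤ 0; row 4: entry -3 ≤ 0. Minimum is 4 at row 2 (x3 leaves); pivot element 5/3.
Divide row 2 by 5/3; eliminate column x1 from the other rows.
In the new row 2, the s_2 entry is the old entry divided by the pivot: (1/3)/(5/3) = 1/5.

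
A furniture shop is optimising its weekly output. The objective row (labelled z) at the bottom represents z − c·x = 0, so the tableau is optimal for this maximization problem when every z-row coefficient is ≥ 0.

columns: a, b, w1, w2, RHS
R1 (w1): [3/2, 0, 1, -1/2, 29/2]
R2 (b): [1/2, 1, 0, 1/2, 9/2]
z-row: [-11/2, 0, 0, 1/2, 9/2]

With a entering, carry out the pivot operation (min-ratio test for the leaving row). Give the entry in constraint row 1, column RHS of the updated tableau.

Ratio test on column a — row 1: (29/2)/(3/2) = 29/3; row 2: (9/2)/(1/2) = 9. Minimum is 9 at row 2 (b leaves); pivot element 1/2.
Divide row 2 by 1/2; eliminate column a from the other rows.
Row 1 update in column RHS: 29/2 − (3/2)·9 = 1.

1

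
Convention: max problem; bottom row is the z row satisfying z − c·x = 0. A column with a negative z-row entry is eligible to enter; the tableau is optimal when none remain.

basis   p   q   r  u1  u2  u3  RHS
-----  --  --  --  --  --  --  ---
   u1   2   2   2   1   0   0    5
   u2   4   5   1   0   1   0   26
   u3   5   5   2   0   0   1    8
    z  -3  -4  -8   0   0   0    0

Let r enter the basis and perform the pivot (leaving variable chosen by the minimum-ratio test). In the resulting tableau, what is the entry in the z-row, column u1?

Ratio test on column r — row 1: 5/2 = 5/2; row 2: 26/1 = 26; row 3: 8/2 = 4. Minimum is 5/2 at row 1 (u1 leaves); pivot element 2.
Divide row 1 by 2; eliminate column r from the other rows.
z-row update in column u1: 0 − (-8)·(1/2) = 4.

4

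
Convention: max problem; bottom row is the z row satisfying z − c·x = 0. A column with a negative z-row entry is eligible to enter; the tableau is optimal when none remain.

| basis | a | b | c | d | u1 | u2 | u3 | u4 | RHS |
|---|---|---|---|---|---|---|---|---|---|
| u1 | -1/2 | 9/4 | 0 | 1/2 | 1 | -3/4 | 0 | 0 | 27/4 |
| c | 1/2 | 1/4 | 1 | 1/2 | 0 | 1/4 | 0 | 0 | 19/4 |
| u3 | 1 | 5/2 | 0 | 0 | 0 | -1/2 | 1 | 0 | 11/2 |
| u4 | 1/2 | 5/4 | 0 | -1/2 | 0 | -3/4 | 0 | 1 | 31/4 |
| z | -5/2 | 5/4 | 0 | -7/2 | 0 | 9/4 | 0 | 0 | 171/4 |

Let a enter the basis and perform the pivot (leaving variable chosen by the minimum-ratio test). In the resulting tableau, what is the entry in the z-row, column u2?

Ratio test on column a — row 1: entry -1/2 ≤ 0; row 2: (19/4)/(1/2) = 19/2; row 3: (11/2)/1 = 11/2; row 4: (31/4)/(1/2) = 31/2. Minimum is 11/2 at row 3 (u3 leaves); pivot element 1.
Divide row 3 by 1; eliminate column a from the other rows.
z-row update in column u2: 9/4 − (-5/2)·(-1/2) = 1.

1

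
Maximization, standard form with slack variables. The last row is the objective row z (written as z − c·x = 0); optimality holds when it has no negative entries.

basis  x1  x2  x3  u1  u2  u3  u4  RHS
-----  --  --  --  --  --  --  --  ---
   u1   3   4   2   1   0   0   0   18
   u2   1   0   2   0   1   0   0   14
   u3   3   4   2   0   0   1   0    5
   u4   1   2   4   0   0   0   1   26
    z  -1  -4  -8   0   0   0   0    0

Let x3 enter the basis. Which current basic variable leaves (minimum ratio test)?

u3

Column x3 entries and ratios — u1: 18/2 = 9; u2: 14/2 = 7; u3: 5/2 = 5/2; u4: 26/4 = 13/2.
Smallest ratio is 5/2 in the row of u3, so u3 leaves.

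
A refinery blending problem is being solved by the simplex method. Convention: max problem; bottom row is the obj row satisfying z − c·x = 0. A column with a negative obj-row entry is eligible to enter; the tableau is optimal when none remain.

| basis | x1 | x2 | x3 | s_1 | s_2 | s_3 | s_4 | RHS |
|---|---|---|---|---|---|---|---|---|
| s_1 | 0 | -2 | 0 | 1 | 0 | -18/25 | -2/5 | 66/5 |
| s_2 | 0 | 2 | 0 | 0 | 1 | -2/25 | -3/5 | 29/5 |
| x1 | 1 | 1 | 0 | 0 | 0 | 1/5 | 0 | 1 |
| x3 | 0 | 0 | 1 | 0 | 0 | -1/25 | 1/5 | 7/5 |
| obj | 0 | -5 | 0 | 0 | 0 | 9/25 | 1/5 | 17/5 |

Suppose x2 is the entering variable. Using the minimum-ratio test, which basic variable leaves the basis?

x1

Column x2 entries and ratios — s_1: -2 ≤ 0, skip; s_2: (29/5)/2 = 29/10; x1: 1/1 = 1; x3: 0 ≤ 0, skip.
Smallest ratio is 1 in the row of x1, so x1 leaves.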